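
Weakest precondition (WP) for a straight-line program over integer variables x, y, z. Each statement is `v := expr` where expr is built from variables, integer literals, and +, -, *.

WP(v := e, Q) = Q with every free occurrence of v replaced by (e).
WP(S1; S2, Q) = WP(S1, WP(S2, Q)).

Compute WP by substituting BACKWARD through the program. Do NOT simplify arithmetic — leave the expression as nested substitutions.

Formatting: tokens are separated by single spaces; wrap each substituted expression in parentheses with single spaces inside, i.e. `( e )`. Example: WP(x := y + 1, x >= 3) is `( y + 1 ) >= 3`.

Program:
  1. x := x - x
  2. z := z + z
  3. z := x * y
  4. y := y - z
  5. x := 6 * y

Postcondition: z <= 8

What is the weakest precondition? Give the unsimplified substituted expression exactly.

Answer: ( ( x - x ) * y ) <= 8

Derivation:
post: z <= 8
stmt 5: x := 6 * y  -- replace 0 occurrence(s) of x with (6 * y)
  => z <= 8
stmt 4: y := y - z  -- replace 0 occurrence(s) of y with (y - z)
  => z <= 8
stmt 3: z := x * y  -- replace 1 occurrence(s) of z with (x * y)
  => ( x * y ) <= 8
stmt 2: z := z + z  -- replace 0 occurrence(s) of z with (z + z)
  => ( x * y ) <= 8
stmt 1: x := x - x  -- replace 1 occurrence(s) of x with (x - x)
  => ( ( x - x ) * y ) <= 8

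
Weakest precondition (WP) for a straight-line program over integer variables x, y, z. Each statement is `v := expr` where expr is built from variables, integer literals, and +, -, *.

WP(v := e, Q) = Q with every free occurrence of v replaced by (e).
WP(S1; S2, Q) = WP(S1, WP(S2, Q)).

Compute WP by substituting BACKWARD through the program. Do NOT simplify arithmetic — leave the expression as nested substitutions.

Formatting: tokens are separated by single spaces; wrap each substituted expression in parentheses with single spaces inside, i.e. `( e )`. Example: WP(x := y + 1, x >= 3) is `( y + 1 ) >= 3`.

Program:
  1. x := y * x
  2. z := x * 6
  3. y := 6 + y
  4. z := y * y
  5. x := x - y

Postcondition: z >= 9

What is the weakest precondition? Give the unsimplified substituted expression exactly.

Answer: ( ( 6 + y ) * ( 6 + y ) ) >= 9

Derivation:
post: z >= 9
stmt 5: x := x - y  -- replace 0 occurrence(s) of x with (x - y)
  => z >= 9
stmt 4: z := y * y  -- replace 1 occurrence(s) of z with (y * y)
  => ( y * y ) >= 9
stmt 3: y := 6 + y  -- replace 2 occurrence(s) of y with (6 + y)
  => ( ( 6 + y ) * ( 6 + y ) ) >= 9
stmt 2: z := x * 6  -- replace 0 occurrence(s) of z with (x * 6)
  => ( ( 6 + y ) * ( 6 + y ) ) >= 9
stmt 1: x := y * x  -- replace 0 occurrence(s) of x with (y * x)
  => ( ( 6 + y ) * ( 6 + y ) ) >= 9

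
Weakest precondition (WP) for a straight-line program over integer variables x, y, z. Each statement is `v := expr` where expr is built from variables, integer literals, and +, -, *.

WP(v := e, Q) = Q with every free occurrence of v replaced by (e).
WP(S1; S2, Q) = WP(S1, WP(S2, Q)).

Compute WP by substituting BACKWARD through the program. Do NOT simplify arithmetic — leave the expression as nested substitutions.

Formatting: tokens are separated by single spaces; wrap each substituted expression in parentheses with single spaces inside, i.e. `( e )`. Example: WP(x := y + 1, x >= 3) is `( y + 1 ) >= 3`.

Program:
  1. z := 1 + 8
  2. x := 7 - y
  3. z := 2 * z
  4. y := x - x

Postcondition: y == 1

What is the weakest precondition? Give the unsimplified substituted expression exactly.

Answer: ( ( 7 - y ) - ( 7 - y ) ) == 1

Derivation:
post: y == 1
stmt 4: y := x - x  -- replace 1 occurrence(s) of y with (x - x)
  => ( x - x ) == 1
stmt 3: z := 2 * z  -- replace 0 occurrence(s) of z with (2 * z)
  => ( x - x ) == 1
stmt 2: x := 7 - y  -- replace 2 occurrence(s) of x with (7 - y)
  => ( ( 7 - y ) - ( 7 - y ) ) == 1
stmt 1: z := 1 + 8  -- replace 0 occurrence(s) of z with (1 + 8)
  => ( ( 7 - y ) - ( 7 - y ) ) == 1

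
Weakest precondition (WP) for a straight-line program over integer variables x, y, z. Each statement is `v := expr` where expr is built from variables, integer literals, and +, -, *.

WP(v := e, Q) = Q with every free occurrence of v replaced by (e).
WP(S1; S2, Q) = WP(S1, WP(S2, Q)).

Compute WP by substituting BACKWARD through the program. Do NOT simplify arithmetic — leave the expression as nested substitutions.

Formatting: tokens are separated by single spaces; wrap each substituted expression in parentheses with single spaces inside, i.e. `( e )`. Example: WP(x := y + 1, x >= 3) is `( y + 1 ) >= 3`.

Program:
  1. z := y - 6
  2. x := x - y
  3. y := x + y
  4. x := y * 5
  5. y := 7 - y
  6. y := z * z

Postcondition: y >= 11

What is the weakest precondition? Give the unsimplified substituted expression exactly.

post: y >= 11
stmt 6: y := z * z  -- replace 1 occurrence(s) of y with (z * z)
  => ( z * z ) >= 11
stmt 5: y := 7 - y  -- replace 0 occurrence(s) of y with (7 - y)
  => ( z * z ) >= 11
stmt 4: x := y * 5  -- replace 0 occurrence(s) of x with (y * 5)
  => ( z * z ) >= 11
stmt 3: y := x + y  -- replace 0 occurrence(s) of y with (x + y)
  => ( z * z ) >= 11
stmt 2: x := x - y  -- replace 0 occurrence(s) of x with (x - y)
  => ( z * z ) >= 11
stmt 1: z := y - 6  -- replace 2 occurrence(s) of z with (y - 6)
  => ( ( y - 6 ) * ( y - 6 ) ) >= 11

Answer: ( ( y - 6 ) * ( y - 6 ) ) >= 11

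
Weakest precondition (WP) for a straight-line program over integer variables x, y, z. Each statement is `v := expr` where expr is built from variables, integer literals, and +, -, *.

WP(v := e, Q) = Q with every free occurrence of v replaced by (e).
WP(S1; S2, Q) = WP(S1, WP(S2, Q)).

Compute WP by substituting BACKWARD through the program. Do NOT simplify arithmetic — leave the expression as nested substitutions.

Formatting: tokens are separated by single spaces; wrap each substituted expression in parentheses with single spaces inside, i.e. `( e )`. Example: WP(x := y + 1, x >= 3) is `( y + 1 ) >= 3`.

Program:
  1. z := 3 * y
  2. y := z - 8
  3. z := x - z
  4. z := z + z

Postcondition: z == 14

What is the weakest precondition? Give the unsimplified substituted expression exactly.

Answer: ( ( x - ( 3 * y ) ) + ( x - ( 3 * y ) ) ) == 14

Derivation:
post: z == 14
stmt 4: z := z + z  -- replace 1 occurrence(s) of z with (z + z)
  => ( z + z ) == 14
stmt 3: z := x - z  -- replace 2 occurrence(s) of z with (x - z)
  => ( ( x - z ) + ( x - z ) ) == 14
stmt 2: y := z - 8  -- replace 0 occurrence(s) of y with (z - 8)
  => ( ( x - z ) + ( x - z ) ) == 14
stmt 1: z := 3 * y  -- replace 2 occurrence(s) of z with (3 * y)
  => ( ( x - ( 3 * y ) ) + ( x - ( 3 * y ) ) ) == 14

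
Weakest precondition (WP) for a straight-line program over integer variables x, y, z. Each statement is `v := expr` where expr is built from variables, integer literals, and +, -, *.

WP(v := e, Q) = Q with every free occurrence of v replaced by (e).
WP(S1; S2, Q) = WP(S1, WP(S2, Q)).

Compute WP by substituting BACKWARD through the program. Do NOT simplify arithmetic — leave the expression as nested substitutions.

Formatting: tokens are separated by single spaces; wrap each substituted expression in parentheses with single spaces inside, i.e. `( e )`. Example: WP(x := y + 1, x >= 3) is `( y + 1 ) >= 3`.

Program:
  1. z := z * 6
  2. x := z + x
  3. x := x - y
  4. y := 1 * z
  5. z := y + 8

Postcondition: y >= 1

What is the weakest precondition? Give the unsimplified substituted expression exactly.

Answer: ( 1 * ( z * 6 ) ) >= 1

Derivation:
post: y >= 1
stmt 5: z := y + 8  -- replace 0 occurrence(s) of z with (y + 8)
  => y >= 1
stmt 4: y := 1 * z  -- replace 1 occurrence(s) of y with (1 * z)
  => ( 1 * z ) >= 1
stmt 3: x := x - y  -- replace 0 occurrence(s) of x with (x - y)
  => ( 1 * z ) >= 1
stmt 2: x := z + x  -- replace 0 occurrence(s) of x with (z + x)
  => ( 1 * z ) >= 1
stmt 1: z := z * 6  -- replace 1 occurrence(s) of z with (z * 6)
  => ( 1 * ( z * 6 ) ) >= 1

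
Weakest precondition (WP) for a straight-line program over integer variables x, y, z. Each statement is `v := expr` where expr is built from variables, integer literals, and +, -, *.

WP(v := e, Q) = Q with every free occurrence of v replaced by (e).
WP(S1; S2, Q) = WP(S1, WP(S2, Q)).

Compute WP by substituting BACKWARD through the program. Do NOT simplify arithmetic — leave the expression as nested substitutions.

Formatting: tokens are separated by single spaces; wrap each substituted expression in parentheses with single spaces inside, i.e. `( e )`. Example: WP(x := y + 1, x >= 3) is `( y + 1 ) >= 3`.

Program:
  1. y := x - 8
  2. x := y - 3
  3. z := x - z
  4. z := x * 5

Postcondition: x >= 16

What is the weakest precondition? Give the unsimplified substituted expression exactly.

post: x >= 16
stmt 4: z := x * 5  -- replace 0 occurrence(s) of z with (x * 5)
  => x >= 16
stmt 3: z := x - z  -- replace 0 occurrence(s) of z with (x - z)
  => x >= 16
stmt 2: x := y - 3  -- replace 1 occurrence(s) of x with (y - 3)
  => ( y - 3 ) >= 16
stmt 1: y := x - 8  -- replace 1 occurrence(s) of y with (x - 8)
  => ( ( x - 8 ) - 3 ) >= 16

Answer: ( ( x - 8 ) - 3 ) >= 16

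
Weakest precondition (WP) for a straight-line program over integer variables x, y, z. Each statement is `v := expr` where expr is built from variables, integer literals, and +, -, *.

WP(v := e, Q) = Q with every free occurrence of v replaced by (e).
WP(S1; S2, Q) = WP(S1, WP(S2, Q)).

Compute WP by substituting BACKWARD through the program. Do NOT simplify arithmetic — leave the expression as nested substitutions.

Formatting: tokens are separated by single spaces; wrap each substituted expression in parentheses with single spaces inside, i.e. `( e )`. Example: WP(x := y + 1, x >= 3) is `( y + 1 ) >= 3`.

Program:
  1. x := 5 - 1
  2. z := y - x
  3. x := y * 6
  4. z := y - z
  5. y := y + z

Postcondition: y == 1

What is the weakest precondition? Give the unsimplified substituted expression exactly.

post: y == 1
stmt 5: y := y + z  -- replace 1 occurrence(s) of y with (y + z)
  => ( y + z ) == 1
stmt 4: z := y - z  -- replace 1 occurrence(s) of z with (y - z)
  => ( y + ( y - z ) ) == 1
stmt 3: x := y * 6  -- replace 0 occurrence(s) of x with (y * 6)
  => ( y + ( y - z ) ) == 1
stmt 2: z := y - x  -- replace 1 occurrence(s) of z with (y - x)
  => ( y + ( y - ( y - x ) ) ) == 1
stmt 1: x := 5 - 1  -- replace 1 occurrence(s) of x with (5 - 1)
  => ( y + ( y - ( y - ( 5 - 1 ) ) ) ) == 1

Answer: ( y + ( y - ( y - ( 5 - 1 ) ) ) ) == 1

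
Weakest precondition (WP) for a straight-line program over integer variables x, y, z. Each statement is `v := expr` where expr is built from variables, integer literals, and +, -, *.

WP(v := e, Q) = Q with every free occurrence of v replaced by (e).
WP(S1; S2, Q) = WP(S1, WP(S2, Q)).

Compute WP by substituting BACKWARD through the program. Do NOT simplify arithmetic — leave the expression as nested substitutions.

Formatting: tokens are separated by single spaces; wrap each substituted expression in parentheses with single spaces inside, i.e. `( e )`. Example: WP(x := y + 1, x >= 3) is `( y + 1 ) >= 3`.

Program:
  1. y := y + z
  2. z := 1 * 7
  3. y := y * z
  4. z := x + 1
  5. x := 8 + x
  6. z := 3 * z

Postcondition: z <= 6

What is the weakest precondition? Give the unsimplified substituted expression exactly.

post: z <= 6
stmt 6: z := 3 * z  -- replace 1 occurrence(s) of z with (3 * z)
  => ( 3 * z ) <= 6
stmt 5: x := 8 + x  -- replace 0 occurrence(s) of x with (8 + x)
  => ( 3 * z ) <= 6
stmt 4: z := x + 1  -- replace 1 occurrence(s) of z with (x + 1)
  => ( 3 * ( x + 1 ) ) <= 6
stmt 3: y := y * z  -- replace 0 occurrence(s) of y with (y * z)
  => ( 3 * ( x + 1 ) ) <= 6
stmt 2: z := 1 * 7  -- replace 0 occurrence(s) of z with (1 * 7)
  => ( 3 * ( x + 1 ) ) <= 6
stmt 1: y := y + z  -- replace 0 occurrence(s) of y with (y + z)
  => ( 3 * ( x + 1 ) ) <= 6

Answer: ( 3 * ( x + 1 ) ) <= 6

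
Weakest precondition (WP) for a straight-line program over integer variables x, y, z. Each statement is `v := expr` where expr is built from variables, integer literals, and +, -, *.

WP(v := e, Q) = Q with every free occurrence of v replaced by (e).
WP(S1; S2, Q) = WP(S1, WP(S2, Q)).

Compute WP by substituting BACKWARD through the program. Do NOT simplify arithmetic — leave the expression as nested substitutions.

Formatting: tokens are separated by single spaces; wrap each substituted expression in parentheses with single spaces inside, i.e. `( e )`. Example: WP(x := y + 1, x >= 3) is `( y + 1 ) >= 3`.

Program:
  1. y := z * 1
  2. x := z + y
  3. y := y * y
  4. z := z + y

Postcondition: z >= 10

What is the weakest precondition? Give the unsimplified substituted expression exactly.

post: z >= 10
stmt 4: z := z + y  -- replace 1 occurrence(s) of z with (z + y)
  => ( z + y ) >= 10
stmt 3: y := y * y  -- replace 1 occurrence(s) of y with (y * y)
  => ( z + ( y * y ) ) >= 10
stmt 2: x := z + y  -- replace 0 occurrence(s) of x with (z + y)
  => ( z + ( y * y ) ) >= 10
stmt 1: y := z * 1  -- replace 2 occurrence(s) of y with (z * 1)
  => ( z + ( ( z * 1 ) * ( z * 1 ) ) ) >= 10

Answer: ( z + ( ( z * 1 ) * ( z * 1 ) ) ) >= 10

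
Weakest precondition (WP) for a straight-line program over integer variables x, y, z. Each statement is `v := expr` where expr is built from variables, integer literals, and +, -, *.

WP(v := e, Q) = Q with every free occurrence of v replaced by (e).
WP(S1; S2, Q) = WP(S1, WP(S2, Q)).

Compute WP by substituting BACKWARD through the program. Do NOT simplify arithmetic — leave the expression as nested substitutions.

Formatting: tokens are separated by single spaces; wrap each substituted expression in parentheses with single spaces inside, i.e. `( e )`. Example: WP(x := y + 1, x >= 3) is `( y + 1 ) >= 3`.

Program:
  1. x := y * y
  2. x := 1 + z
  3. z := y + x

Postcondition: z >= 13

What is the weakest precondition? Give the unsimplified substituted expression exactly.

post: z >= 13
stmt 3: z := y + x  -- replace 1 occurrence(s) of z with (y + x)
  => ( y + x ) >= 13
stmt 2: x := 1 + z  -- replace 1 occurrence(s) of x with (1 + z)
  => ( y + ( 1 + z ) ) >= 13
stmt 1: x := y * y  -- replace 0 occurrence(s) of x with (y * y)
  => ( y + ( 1 + z ) ) >= 13

Answer: ( y + ( 1 + z ) ) >= 13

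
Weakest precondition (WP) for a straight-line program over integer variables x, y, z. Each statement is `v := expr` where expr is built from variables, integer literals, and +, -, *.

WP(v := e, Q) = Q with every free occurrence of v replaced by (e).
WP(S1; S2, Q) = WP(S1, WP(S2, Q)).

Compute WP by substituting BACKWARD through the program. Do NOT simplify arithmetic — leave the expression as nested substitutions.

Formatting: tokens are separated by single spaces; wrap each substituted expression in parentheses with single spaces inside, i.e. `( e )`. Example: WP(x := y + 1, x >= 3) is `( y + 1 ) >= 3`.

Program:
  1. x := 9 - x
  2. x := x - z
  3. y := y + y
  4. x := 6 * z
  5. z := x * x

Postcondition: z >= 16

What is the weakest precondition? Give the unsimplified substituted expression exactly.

Answer: ( ( 6 * z ) * ( 6 * z ) ) >= 16

Derivation:
post: z >= 16
stmt 5: z := x * x  -- replace 1 occurrence(s) of z with (x * x)
  => ( x * x ) >= 16
stmt 4: x := 6 * z  -- replace 2 occurrence(s) of x with (6 * z)
  => ( ( 6 * z ) * ( 6 * z ) ) >= 16
stmt 3: y := y + y  -- replace 0 occurrence(s) of y with (y + y)
  => ( ( 6 * z ) * ( 6 * z ) ) >= 16
stmt 2: x := x - z  -- replace 0 occurrence(s) of x with (x - z)
  => ( ( 6 * z ) * ( 6 * z ) ) >= 16
stmt 1: x := 9 - x  -- replace 0 occurrence(s) of x with (9 - x)
  => ( ( 6 * z ) * ( 6 * z ) ) >= 16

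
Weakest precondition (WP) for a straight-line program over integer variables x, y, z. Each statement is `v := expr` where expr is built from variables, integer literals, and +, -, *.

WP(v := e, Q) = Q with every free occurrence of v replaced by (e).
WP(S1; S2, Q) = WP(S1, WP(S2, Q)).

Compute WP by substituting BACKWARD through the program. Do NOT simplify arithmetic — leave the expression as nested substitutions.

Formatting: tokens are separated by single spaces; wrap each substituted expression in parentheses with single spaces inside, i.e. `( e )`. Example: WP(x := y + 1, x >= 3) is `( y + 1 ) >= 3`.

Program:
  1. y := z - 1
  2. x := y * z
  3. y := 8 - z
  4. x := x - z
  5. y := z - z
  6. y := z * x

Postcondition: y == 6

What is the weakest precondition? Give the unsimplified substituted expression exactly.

Answer: ( z * ( ( ( z - 1 ) * z ) - z ) ) == 6

Derivation:
post: y == 6
stmt 6: y := z * x  -- replace 1 occurrence(s) of y with (z * x)
  => ( z * x ) == 6
stmt 5: y := z - z  -- replace 0 occurrence(s) of y with (z - z)
  => ( z * x ) == 6
stmt 4: x := x - z  -- replace 1 occurrence(s) of x with (x - z)
  => ( z * ( x - z ) ) == 6
stmt 3: y := 8 - z  -- replace 0 occurrence(s) of y with (8 - z)
  => ( z * ( x - z ) ) == 6
stmt 2: x := y * z  -- replace 1 occurrence(s) of x with (y * z)
  => ( z * ( ( y * z ) - z ) ) == 6
stmt 1: y := z - 1  -- replace 1 occurrence(s) of y with (z - 1)
  => ( z * ( ( ( z - 1 ) * z ) - z ) ) == 6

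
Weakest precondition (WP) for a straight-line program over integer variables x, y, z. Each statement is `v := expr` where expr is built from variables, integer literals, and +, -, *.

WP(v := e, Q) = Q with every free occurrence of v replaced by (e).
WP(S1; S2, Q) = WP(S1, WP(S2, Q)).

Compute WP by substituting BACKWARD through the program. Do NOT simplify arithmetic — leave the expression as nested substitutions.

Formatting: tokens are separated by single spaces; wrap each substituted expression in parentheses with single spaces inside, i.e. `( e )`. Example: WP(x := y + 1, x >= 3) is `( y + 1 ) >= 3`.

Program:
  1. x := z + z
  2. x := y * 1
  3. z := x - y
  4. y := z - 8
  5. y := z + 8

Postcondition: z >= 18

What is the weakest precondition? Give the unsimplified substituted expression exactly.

post: z >= 18
stmt 5: y := z + 8  -- replace 0 occurrence(s) of y with (z + 8)
  => z >= 18
stmt 4: y := z - 8  -- replace 0 occurrence(s) of y with (z - 8)
  => z >= 18
stmt 3: z := x - y  -- replace 1 occurrence(s) of z with (x - y)
  => ( x - y ) >= 18
stmt 2: x := y * 1  -- replace 1 occurrence(s) of x with (y * 1)
  => ( ( y * 1 ) - y ) >= 18
stmt 1: x := z + z  -- replace 0 occurrence(s) of x with (z + z)
  => ( ( y * 1 ) - y ) >= 18

Answer: ( ( y * 1 ) - y ) >= 18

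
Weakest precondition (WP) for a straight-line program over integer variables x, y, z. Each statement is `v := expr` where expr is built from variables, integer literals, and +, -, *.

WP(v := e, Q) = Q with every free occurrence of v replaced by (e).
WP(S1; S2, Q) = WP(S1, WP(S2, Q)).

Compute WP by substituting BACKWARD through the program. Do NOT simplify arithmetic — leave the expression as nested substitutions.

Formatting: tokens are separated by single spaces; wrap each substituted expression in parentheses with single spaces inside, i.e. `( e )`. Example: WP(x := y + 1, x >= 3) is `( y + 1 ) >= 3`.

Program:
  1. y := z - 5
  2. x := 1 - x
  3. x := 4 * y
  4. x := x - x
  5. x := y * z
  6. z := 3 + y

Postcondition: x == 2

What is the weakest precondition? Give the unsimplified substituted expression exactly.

post: x == 2
stmt 6: z := 3 + y  -- replace 0 occurrence(s) of z with (3 + y)
  => x == 2
stmt 5: x := y * z  -- replace 1 occurrence(s) of x with (y * z)
  => ( y * z ) == 2
stmt 4: x := x - x  -- replace 0 occurrence(s) of x with (x - x)
  => ( y * z ) == 2
stmt 3: x := 4 * y  -- replace 0 occurrence(s) of x with (4 * y)
  => ( y * z ) == 2
stmt 2: x := 1 - x  -- replace 0 occurrence(s) of x with (1 - x)
  => ( y * z ) == 2
stmt 1: y := z - 5  -- replace 1 occurrence(s) of y with (z - 5)
  => ( ( z - 5 ) * z ) == 2

Answer: ( ( z - 5 ) * z ) == 2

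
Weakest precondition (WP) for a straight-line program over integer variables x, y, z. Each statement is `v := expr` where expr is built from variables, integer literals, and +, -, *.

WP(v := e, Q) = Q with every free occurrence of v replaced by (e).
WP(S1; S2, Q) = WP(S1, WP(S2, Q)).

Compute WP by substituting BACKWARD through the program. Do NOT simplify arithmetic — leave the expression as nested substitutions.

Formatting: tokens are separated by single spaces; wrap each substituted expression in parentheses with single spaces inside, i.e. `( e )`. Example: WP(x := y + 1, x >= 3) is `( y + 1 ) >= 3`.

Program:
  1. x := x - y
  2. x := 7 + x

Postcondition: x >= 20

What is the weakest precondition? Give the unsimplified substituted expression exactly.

post: x >= 20
stmt 2: x := 7 + x  -- replace 1 occurrence(s) of x with (7 + x)
  => ( 7 + x ) >= 20
stmt 1: x := x - y  -- replace 1 occurrence(s) of x with (x - y)
  => ( 7 + ( x - y ) ) >= 20

Answer: ( 7 + ( x - y ) ) >= 20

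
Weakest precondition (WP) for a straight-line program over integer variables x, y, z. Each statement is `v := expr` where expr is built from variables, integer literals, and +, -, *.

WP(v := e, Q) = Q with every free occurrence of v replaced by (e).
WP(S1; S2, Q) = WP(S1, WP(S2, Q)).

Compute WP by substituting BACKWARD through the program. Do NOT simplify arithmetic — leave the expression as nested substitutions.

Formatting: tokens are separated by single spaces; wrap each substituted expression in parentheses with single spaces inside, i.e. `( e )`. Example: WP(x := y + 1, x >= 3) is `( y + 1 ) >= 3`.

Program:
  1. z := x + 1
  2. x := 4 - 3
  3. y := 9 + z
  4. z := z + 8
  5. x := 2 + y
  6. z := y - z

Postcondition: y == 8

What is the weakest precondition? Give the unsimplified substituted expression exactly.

post: y == 8
stmt 6: z := y - z  -- replace 0 occurrence(s) of z with (y - z)
  => y == 8
stmt 5: x := 2 + y  -- replace 0 occurrence(s) of x with (2 + y)
  => y == 8
stmt 4: z := z + 8  -- replace 0 occurrence(s) of z with (z + 8)
  => y == 8
stmt 3: y := 9 + z  -- replace 1 occurrence(s) of y with (9 + z)
  => ( 9 + z ) == 8
stmt 2: x := 4 - 3  -- replace 0 occurrence(s) of x with (4 - 3)
  => ( 9 + z ) == 8
stmt 1: z := x + 1  -- replace 1 occurrence(s) of z with (x + 1)
  => ( 9 + ( x + 1 ) ) == 8

Answer: ( 9 + ( x + 1 ) ) == 8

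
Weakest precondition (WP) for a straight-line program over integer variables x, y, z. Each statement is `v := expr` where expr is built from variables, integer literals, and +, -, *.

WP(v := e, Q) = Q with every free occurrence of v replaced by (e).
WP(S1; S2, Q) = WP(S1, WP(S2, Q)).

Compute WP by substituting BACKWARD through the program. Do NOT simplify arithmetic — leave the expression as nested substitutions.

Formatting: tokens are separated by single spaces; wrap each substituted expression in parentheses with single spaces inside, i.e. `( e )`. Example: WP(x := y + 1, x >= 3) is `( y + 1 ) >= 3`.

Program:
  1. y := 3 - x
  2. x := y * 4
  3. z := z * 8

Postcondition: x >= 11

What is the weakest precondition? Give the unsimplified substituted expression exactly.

Answer: ( ( 3 - x ) * 4 ) >= 11

Derivation:
post: x >= 11
stmt 3: z := z * 8  -- replace 0 occurrence(s) of z with (z * 8)
  => x >= 11
stmt 2: x := y * 4  -- replace 1 occurrence(s) of x with (y * 4)
  => ( y * 4 ) >= 11
stmt 1: y := 3 - x  -- replace 1 occurrence(s) of y with (3 - x)
  => ( ( 3 - x ) * 4 ) >= 11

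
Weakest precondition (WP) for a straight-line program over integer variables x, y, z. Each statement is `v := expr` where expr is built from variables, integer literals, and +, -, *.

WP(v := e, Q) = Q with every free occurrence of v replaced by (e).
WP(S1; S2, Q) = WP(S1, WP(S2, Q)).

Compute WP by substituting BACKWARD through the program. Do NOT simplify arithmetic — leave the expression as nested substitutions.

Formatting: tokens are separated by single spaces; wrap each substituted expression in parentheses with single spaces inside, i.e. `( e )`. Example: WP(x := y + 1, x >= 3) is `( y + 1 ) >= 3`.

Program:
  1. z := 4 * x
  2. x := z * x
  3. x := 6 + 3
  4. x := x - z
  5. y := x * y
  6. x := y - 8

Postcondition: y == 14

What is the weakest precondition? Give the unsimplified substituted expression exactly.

post: y == 14
stmt 6: x := y - 8  -- replace 0 occurrence(s) of x with (y - 8)
  => y == 14
stmt 5: y := x * y  -- replace 1 occurrence(s) of y with (x * y)
  => ( x * y ) == 14
stmt 4: x := x - z  -- replace 1 occurrence(s) of x with (x - z)
  => ( ( x - z ) * y ) == 14
stmt 3: x := 6 + 3  -- replace 1 occurrence(s) of x with (6 + 3)
  => ( ( ( 6 + 3 ) - z ) * y ) == 14
stmt 2: x := z * x  -- replace 0 occurrence(s) of x with (z * x)
  => ( ( ( 6 + 3 ) - z ) * y ) == 14
stmt 1: z := 4 * x  -- replace 1 occurrence(s) of z with (4 * x)
  => ( ( ( 6 + 3 ) - ( 4 * x ) ) * y ) == 14

Answer: ( ( ( 6 + 3 ) - ( 4 * x ) ) * y ) == 14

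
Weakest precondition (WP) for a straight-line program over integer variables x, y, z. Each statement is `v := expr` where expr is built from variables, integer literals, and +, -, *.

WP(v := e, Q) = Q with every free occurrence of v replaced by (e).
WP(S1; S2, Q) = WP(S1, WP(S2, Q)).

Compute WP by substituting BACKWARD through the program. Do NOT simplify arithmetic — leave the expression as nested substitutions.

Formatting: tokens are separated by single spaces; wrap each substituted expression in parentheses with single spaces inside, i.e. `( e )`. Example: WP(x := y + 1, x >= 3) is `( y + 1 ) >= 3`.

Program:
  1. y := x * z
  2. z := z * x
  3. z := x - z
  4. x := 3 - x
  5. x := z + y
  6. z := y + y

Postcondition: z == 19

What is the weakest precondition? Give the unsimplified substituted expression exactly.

post: z == 19
stmt 6: z := y + y  -- replace 1 occurrence(s) of z with (y + y)
  => ( y + y ) == 19
stmt 5: x := z + y  -- replace 0 occurrence(s) of x with (z + y)
  => ( y + y ) == 19
stmt 4: x := 3 - x  -- replace 0 occurrence(s) of x with (3 - x)
  => ( y + y ) == 19
stmt 3: z := x - z  -- replace 0 occurrence(s) of z with (x - z)
  => ( y + y ) == 19
stmt 2: z := z * x  -- replace 0 occurrence(s) of z with (z * x)
  => ( y + y ) == 19
stmt 1: y := x * z  -- replace 2 occurrence(s) of y with (x * z)
  => ( ( x * z ) + ( x * z ) ) == 19

Answer: ( ( x * z ) + ( x * z ) ) == 19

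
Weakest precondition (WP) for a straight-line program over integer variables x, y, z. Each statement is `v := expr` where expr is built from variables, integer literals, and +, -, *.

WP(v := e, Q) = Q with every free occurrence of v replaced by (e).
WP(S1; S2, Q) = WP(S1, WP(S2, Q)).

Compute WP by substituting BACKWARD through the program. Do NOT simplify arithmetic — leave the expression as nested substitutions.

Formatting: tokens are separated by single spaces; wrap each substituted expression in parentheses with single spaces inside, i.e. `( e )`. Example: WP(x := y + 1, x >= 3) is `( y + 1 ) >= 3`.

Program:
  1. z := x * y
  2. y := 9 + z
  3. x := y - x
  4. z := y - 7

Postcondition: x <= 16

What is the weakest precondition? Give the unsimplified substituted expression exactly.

Answer: ( ( 9 + ( x * y ) ) - x ) <= 16

Derivation:
post: x <= 16
stmt 4: z := y - 7  -- replace 0 occurrence(s) of z with (y - 7)
  => x <= 16
stmt 3: x := y - x  -- replace 1 occurrence(s) of x with (y - x)
  => ( y - x ) <= 16
stmt 2: y := 9 + z  -- replace 1 occurrence(s) of y with (9 + z)
  => ( ( 9 + z ) - x ) <= 16
stmt 1: z := x * y  -- replace 1 occurrence(s) of z with (x * y)
  => ( ( 9 + ( x * y ) ) - x ) <= 16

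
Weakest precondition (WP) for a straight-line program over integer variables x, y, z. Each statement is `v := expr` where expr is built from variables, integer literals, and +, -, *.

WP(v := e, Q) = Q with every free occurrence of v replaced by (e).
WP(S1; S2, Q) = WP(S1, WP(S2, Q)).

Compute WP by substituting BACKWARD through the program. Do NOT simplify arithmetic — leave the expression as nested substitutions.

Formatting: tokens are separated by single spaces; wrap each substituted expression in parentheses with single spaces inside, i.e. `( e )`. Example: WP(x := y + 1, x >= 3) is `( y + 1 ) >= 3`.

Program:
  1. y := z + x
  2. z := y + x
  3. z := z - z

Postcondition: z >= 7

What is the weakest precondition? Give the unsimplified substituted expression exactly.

Answer: ( ( ( z + x ) + x ) - ( ( z + x ) + x ) ) >= 7

Derivation:
post: z >= 7
stmt 3: z := z - z  -- replace 1 occurrence(s) of z with (z - z)
  => ( z - z ) >= 7
stmt 2: z := y + x  -- replace 2 occurrence(s) of z with (y + x)
  => ( ( y + x ) - ( y + x ) ) >= 7
stmt 1: y := z + x  -- replace 2 occurrence(s) of y with (z + x)
  => ( ( ( z + x ) + x ) - ( ( z + x ) + x ) ) >= 7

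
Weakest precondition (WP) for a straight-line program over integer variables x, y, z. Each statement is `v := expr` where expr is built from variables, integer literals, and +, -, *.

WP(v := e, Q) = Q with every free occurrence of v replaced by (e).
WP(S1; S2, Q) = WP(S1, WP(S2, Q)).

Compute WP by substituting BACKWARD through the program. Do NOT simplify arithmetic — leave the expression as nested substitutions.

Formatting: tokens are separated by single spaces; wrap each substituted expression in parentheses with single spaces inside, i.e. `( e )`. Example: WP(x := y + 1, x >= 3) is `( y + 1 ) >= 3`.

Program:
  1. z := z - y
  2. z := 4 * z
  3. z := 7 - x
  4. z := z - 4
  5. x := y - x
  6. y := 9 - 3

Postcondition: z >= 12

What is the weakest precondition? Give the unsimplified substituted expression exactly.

post: z >= 12
stmt 6: y := 9 - 3  -- replace 0 occurrence(s) of y with (9 - 3)
  => z >= 12
stmt 5: x := y - x  -- replace 0 occurrence(s) of x with (y - x)
  => z >= 12
stmt 4: z := z - 4  -- replace 1 occurrence(s) of z with (z - 4)
  => ( z - 4 ) >= 12
stmt 3: z := 7 - x  -- replace 1 occurrence(s) of z with (7 - x)
  => ( ( 7 - x ) - 4 ) >= 12
stmt 2: z := 4 * z  -- replace 0 occurrence(s) of z with (4 * z)
  => ( ( 7 - x ) - 4 ) >= 12
stmt 1: z := z - y  -- replace 0 occurrence(s) of z with (z - y)
  => ( ( 7 - x ) - 4 ) >= 12

Answer: ( ( 7 - x ) - 4 ) >= 12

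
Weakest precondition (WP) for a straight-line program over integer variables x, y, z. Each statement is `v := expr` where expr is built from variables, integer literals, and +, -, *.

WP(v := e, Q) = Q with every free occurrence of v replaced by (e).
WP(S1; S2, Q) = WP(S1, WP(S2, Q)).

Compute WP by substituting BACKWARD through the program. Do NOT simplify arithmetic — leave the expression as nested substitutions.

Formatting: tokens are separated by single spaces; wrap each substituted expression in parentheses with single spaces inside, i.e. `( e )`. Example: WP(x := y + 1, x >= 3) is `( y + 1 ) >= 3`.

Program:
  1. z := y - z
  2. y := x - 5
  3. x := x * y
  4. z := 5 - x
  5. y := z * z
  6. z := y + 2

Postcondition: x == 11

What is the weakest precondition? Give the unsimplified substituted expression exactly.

Answer: ( x * ( x - 5 ) ) == 11

Derivation:
post: x == 11
stmt 6: z := y + 2  -- replace 0 occurrence(s) of z with (y + 2)
  => x == 11
stmt 5: y := z * z  -- replace 0 occurrence(s) of y with (z * z)
  => x == 11
stmt 4: z := 5 - x  -- replace 0 occurrence(s) of z with (5 - x)
  => x == 11
stmt 3: x := x * y  -- replace 1 occurrence(s) of x with (x * y)
  => ( x * y ) == 11
stmt 2: y := x - 5  -- replace 1 occurrence(s) of y with (x - 5)
  => ( x * ( x - 5 ) ) == 11
stmt 1: z := y - z  -- replace 0 occurrence(s) of z with (y - z)
  => ( x * ( x - 5 ) ) == 11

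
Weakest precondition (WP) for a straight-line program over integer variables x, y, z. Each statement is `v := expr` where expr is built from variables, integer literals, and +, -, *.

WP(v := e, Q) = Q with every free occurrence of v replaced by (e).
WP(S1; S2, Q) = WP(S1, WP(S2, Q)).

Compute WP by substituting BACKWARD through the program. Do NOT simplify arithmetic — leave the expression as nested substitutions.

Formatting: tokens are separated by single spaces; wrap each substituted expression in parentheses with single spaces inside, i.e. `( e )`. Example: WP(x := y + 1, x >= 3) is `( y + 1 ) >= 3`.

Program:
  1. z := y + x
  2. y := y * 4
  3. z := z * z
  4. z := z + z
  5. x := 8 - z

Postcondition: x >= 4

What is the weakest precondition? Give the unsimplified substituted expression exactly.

Answer: ( 8 - ( ( ( y + x ) * ( y + x ) ) + ( ( y + x ) * ( y + x ) ) ) ) >= 4

Derivation:
post: x >= 4
stmt 5: x := 8 - z  -- replace 1 occurrence(s) of x with (8 - z)
  => ( 8 - z ) >= 4
stmt 4: z := z + z  -- replace 1 occurrence(s) of z with (z + z)
  => ( 8 - ( z + z ) ) >= 4
stmt 3: z := z * z  -- replace 2 occurrence(s) of z with (z * z)
  => ( 8 - ( ( z * z ) + ( z * z ) ) ) >= 4
stmt 2: y := y * 4  -- replace 0 occurrence(s) of y with (y * 4)
  => ( 8 - ( ( z * z ) + ( z * z ) ) ) >= 4
stmt 1: z := y + x  -- replace 4 occurrence(s) of z with (y + x)
  => ( 8 - ( ( ( y + x ) * ( y + x ) ) + ( ( y + x ) * ( y + x ) ) ) ) >= 4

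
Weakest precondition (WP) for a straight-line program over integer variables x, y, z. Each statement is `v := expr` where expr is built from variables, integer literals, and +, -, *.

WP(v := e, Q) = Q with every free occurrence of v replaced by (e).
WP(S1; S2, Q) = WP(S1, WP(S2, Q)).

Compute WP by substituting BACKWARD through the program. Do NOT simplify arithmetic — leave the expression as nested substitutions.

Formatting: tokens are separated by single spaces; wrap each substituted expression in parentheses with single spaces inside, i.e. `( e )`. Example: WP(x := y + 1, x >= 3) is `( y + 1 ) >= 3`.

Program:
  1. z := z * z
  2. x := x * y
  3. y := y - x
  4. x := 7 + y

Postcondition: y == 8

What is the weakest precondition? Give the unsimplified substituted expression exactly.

Answer: ( y - ( x * y ) ) == 8

Derivation:
post: y == 8
stmt 4: x := 7 + y  -- replace 0 occurrence(s) of x with (7 + y)
  => y == 8
stmt 3: y := y - x  -- replace 1 occurrence(s) of y with (y - x)
  => ( y - x ) == 8
stmt 2: x := x * y  -- replace 1 occurrence(s) of x with (x * y)
  => ( y - ( x * y ) ) == 8
stmt 1: z := z * z  -- replace 0 occurrence(s) of z with (z * z)
  => ( y - ( x * y ) ) == 8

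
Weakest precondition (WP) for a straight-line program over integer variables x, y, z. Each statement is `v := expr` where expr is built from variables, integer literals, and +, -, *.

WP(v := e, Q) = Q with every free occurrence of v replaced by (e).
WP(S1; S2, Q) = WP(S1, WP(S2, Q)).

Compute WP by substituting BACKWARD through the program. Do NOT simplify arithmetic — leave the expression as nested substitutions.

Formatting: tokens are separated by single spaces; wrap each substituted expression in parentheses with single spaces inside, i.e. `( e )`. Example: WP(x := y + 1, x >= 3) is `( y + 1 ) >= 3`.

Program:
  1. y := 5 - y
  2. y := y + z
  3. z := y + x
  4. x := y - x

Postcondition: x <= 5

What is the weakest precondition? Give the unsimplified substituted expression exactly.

Answer: ( ( ( 5 - y ) + z ) - x ) <= 5

Derivation:
post: x <= 5
stmt 4: x := y - x  -- replace 1 occurrence(s) of x with (y - x)
  => ( y - x ) <= 5
stmt 3: z := y + x  -- replace 0 occurrence(s) of z with (y + x)
  => ( y - x ) <= 5
stmt 2: y := y + z  -- replace 1 occurrence(s) of y with (y + z)
  => ( ( y + z ) - x ) <= 5
stmt 1: y := 5 - y  -- replace 1 occurrence(s) of y with (5 - y)
  => ( ( ( 5 - y ) + z ) - x ) <= 5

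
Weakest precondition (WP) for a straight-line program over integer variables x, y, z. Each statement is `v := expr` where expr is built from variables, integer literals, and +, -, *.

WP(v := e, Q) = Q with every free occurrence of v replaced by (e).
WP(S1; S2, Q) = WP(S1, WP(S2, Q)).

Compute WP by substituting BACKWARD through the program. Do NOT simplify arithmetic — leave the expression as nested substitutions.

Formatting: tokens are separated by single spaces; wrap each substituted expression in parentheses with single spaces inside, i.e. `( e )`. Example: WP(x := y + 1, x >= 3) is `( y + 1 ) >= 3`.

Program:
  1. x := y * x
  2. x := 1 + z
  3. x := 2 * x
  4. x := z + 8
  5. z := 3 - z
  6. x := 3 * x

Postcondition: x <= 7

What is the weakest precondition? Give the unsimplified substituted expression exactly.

post: x <= 7
stmt 6: x := 3 * x  -- replace 1 occurrence(s) of x with (3 * x)
  => ( 3 * x ) <= 7
stmt 5: z := 3 - z  -- replace 0 occurrence(s) of z with (3 - z)
  => ( 3 * x ) <= 7
stmt 4: x := z + 8  -- replace 1 occurrence(s) of x with (z + 8)
  => ( 3 * ( z + 8 ) ) <= 7
stmt 3: x := 2 * x  -- replace 0 occurrence(s) of x with (2 * x)
  => ( 3 * ( z + 8 ) ) <= 7
stmt 2: x := 1 + z  -- replace 0 occurrence(s) of x with (1 + z)
  => ( 3 * ( z + 8 ) ) <= 7
stmt 1: x := y * x  -- replace 0 occurrence(s) of x with (y * x)
  => ( 3 * ( z + 8 ) ) <= 7

Answer: ( 3 * ( z + 8 ) ) <= 7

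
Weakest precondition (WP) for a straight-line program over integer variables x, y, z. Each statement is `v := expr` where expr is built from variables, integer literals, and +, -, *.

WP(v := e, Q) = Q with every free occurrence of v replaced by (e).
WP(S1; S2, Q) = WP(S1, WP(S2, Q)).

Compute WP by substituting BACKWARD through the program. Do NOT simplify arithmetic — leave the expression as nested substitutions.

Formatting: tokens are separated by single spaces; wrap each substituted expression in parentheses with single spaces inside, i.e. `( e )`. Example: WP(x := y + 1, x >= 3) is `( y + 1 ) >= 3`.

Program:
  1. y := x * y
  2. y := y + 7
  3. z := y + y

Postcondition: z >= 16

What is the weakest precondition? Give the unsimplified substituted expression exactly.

post: z >= 16
stmt 3: z := y + y  -- replace 1 occurrence(s) of z with (y + y)
  => ( y + y ) >= 16
stmt 2: y := y + 7  -- replace 2 occurrence(s) of y with (y + 7)
  => ( ( y + 7 ) + ( y + 7 ) ) >= 16
stmt 1: y := x * y  -- replace 2 occurrence(s) of y with (x * y)
  => ( ( ( x * y ) + 7 ) + ( ( x * y ) + 7 ) ) >= 16

Answer: ( ( ( x * y ) + 7 ) + ( ( x * y ) + 7 ) ) >= 16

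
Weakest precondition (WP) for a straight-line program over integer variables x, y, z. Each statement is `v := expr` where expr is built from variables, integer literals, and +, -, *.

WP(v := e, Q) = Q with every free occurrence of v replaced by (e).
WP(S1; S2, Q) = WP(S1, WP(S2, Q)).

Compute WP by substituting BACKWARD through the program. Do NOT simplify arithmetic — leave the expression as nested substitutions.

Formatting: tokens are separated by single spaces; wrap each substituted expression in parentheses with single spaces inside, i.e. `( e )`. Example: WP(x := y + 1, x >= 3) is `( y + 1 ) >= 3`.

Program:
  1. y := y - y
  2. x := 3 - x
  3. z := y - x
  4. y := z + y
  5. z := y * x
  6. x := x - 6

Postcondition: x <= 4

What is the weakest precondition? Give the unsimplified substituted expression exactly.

Answer: ( ( 3 - x ) - 6 ) <= 4

Derivation:
post: x <= 4
stmt 6: x := x - 6  -- replace 1 occurrence(s) of x with (x - 6)
  => ( x - 6 ) <= 4
stmt 5: z := y * x  -- replace 0 occurrence(s) of z with (y * x)
  => ( x - 6 ) <= 4
stmt 4: y := z + y  -- replace 0 occurrence(s) of y with (z + y)
  => ( x - 6 ) <= 4
stmt 3: z := y - x  -- replace 0 occurrence(s) of z with (y - x)
  => ( x - 6 ) <= 4
stmt 2: x := 3 - x  -- replace 1 occurrence(s) of x with (3 - x)
  => ( ( 3 - x ) - 6 ) <= 4
stmt 1: y := y - y  -- replace 0 occurrence(s) of y with (y - y)
  => ( ( 3 - x ) - 6 ) <= 4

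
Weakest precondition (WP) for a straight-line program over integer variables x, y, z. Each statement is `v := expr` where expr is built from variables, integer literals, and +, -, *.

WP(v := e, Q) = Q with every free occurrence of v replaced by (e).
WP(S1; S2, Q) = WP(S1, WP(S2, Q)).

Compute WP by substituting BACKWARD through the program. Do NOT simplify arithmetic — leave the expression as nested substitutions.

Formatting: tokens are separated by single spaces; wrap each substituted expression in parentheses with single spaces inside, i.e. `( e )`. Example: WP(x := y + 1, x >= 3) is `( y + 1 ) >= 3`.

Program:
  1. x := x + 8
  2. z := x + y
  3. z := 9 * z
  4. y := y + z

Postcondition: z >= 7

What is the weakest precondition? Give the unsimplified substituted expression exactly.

Answer: ( 9 * ( ( x + 8 ) + y ) ) >= 7

Derivation:
post: z >= 7
stmt 4: y := y + z  -- replace 0 occurrence(s) of y with (y + z)
  => z >= 7
stmt 3: z := 9 * z  -- replace 1 occurrence(s) of z with (9 * z)
  => ( 9 * z ) >= 7
stmt 2: z := x + y  -- replace 1 occurrence(s) of z with (x + y)
  => ( 9 * ( x + y ) ) >= 7
stmt 1: x := x + 8  -- replace 1 occurrence(s) of x with (x + 8)
  => ( 9 * ( ( x + 8 ) + y ) ) >= 7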